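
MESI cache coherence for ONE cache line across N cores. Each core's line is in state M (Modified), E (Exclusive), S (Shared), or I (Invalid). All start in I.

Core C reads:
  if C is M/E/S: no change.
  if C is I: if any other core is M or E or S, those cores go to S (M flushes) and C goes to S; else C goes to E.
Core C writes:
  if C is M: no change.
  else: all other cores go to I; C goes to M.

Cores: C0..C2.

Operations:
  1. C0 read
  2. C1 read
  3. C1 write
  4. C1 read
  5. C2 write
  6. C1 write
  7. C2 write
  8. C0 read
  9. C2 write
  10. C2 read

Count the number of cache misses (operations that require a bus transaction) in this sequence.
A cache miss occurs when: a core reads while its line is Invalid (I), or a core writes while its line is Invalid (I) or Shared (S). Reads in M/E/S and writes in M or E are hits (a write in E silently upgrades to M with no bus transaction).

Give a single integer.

Answer: 8

Derivation:
Op 1: C0 read [C0 read from I: no other sharers -> C0=E (exclusive)] -> [E,I,I] [MISS #1: read from I]
Op 2: C1 read [C1 read from I: others=['C0=E'] -> C1=S, others downsized to S] -> [S,S,I] [MISS #2: read from I]
Op 3: C1 write [C1 write: invalidate ['C0=S'] -> C1=M] -> [I,M,I] [MISS #3: write from S]
Op 4: C1 read [C1 read: already in M, no change] -> [I,M,I] [hit: read from M]
Op 5: C2 write [C2 write: invalidate ['C1=M'] -> C2=M] -> [I,I,M] [MISS #4: write from I]
Op 6: C1 write [C1 write: invalidate ['C2=M'] -> C1=M] -> [I,M,I] [MISS #5: write from I]
Op 7: C2 write [C2 write: invalidate ['C1=M'] -> C2=M] -> [I,I,M] [MISS #6: write from I]
Op 8: C0 read [C0 read from I: others=['C2=M'] -> C0=S, others downsized to S] -> [S,I,S] [MISS #7: read from I]
Op 9: C2 write [C2 write: invalidate ['C0=S'] -> C2=M] -> [I,I,M] [MISS #8: write from S]
Op 10: C2 read [C2 read: already in M, no change] -> [I,I,M] [hit: read from M]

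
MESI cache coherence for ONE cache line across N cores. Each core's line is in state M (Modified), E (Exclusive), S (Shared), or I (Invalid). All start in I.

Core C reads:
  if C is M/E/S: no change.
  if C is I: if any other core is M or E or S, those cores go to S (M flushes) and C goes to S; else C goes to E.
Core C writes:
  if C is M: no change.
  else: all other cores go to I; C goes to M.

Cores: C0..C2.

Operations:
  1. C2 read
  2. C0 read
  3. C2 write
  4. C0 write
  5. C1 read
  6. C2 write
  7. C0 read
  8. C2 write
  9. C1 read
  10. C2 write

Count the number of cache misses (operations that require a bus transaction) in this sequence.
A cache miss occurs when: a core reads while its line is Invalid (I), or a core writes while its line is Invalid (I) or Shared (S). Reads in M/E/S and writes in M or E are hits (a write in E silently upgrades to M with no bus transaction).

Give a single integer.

Op 1: C2 read [C2 read from I: no other sharers -> C2=E (exclusive)] -> [I,I,E] [MISS #1: read from I]
Op 2: C0 read [C0 read from I: others=['C2=E'] -> C0=S, others downsized to S] -> [S,I,S] [MISS #2: read from I]
Op 3: C2 write [C2 write: invalidate ['C0=S'] -> C2=M] -> [I,I,M] [MISS #3: write from S]
Op 4: C0 write [C0 write: invalidate ['C2=M'] -> C0=M] -> [M,I,I] [MISS #4: write from I]
Op 5: C1 read [C1 read from I: others=['C0=M'] -> C1=S, others downsized to S] -> [S,S,I] [MISS #5: read from I]
Op 6: C2 write [C2 write: invalidate ['C0=S', 'C1=S'] -> C2=M] -> [I,I,M] [MISS #6: write from I]
Op 7: C0 read [C0 read from I: others=['C2=M'] -> C0=S, others downsized to S] -> [S,I,S] [MISS #7: read from I]
Op 8: C2 write [C2 write: invalidate ['C0=S'] -> C2=M] -> [I,I,M] [MISS #8: write from S]
Op 9: C1 read [C1 read from I: others=['C2=M'] -> C1=S, others downsized to S] -> [I,S,S] [MISS #9: read from I]
Op 10: C2 write [C2 write: invalidate ['C1=S'] -> C2=M] -> [I,I,M] [MISS #10: write from S]

Answer: 10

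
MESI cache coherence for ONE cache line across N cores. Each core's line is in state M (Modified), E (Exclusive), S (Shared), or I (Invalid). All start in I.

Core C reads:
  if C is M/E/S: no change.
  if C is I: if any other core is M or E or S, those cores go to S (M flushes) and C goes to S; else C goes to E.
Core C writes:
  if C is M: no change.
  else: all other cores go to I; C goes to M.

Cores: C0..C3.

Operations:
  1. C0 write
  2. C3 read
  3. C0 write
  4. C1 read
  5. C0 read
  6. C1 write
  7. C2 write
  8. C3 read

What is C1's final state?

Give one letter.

Answer: I

Derivation:
Op 1: C0 write [C0 write: invalidate none -> C0=M] -> [M,I,I,I]
Op 2: C3 read [C3 read from I: others=['C0=M'] -> C3=S, others downsized to S] -> [S,I,I,S]
Op 3: C0 write [C0 write: invalidate ['C3=S'] -> C0=M] -> [M,I,I,I]
Op 4: C1 read [C1 read from I: others=['C0=M'] -> C1=S, others downsized to S] -> [S,S,I,I]
Op 5: C0 read [C0 read: already in S, no change] -> [S,S,I,I]
Op 6: C1 write [C1 write: invalidate ['C0=S'] -> C1=M] -> [I,M,I,I]
Op 7: C2 write [C2 write: invalidate ['C1=M'] -> C2=M] -> [I,I,M,I]
Op 8: C3 read [C3 read from I: others=['C2=M'] -> C3=S, others downsized to S] -> [I,I,S,S]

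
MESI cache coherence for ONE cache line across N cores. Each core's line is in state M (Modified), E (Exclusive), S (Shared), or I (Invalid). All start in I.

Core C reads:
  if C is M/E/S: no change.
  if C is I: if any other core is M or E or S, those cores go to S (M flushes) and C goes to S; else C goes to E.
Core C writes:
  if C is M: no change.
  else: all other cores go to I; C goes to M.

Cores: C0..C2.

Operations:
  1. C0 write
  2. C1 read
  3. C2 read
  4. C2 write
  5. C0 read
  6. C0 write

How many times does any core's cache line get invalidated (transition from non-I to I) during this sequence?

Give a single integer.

Answer: 3

Derivation:
Op 1: C0 write [C0 write: invalidate none -> C0=M] -> [M,I,I] (invalidations this op: 0; running total: 0)
Op 2: C1 read [C1 read from I: others=['C0=M'] -> C1=S, others downsized to S] -> [S,S,I] (invalidations this op: 0; running total: 0)
Op 3: C2 read [C2 read from I: others=['C0=S', 'C1=S'] -> C2=S, others downsized to S] -> [S,S,S] (invalidations this op: 0; running total: 0)
Op 4: C2 write [C2 write: invalidate ['C0=S', 'C1=S'] -> C2=M] -> [I,I,M] (invalidations this op: 2; running total: 2)
Op 5: C0 read [C0 read from I: others=['C2=M'] -> C0=S, others downsized to S] -> [S,I,S] (invalidations this op: 0; running total: 2)
Op 6: C0 write [C0 write: invalidate ['C2=S'] -> C0=M] -> [M,I,I] (invalidations this op: 1; running total: 3)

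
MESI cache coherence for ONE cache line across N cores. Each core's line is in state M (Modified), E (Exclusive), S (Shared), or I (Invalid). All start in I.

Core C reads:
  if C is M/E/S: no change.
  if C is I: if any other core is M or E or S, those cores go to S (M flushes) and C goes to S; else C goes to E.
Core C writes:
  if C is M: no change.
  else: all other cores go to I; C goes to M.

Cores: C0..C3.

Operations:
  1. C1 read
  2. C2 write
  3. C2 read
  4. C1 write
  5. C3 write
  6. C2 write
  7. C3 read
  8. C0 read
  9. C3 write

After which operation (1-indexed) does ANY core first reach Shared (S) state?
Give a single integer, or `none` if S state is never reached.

Answer: 7

Derivation:
Op 1: C1 read [C1 read from I: no other sharers -> C1=E (exclusive)] -> [I,E,I,I]
Op 2: C2 write [C2 write: invalidate ['C1=E'] -> C2=M] -> [I,I,M,I]
Op 3: C2 read [C2 read: already in M, no change] -> [I,I,M,I]
Op 4: C1 write [C1 write: invalidate ['C2=M'] -> C1=M] -> [I,M,I,I]
Op 5: C3 write [C3 write: invalidate ['C1=M'] -> C3=M] -> [I,I,I,M]
Op 6: C2 write [C2 write: invalidate ['C3=M'] -> C2=M] -> [I,I,M,I]
Op 7: C3 read [C3 read from I: others=['C2=M'] -> C3=S, others downsized to S] -> [I,I,S,S]
  -> First S state at op 7; remaining ops need not be traced.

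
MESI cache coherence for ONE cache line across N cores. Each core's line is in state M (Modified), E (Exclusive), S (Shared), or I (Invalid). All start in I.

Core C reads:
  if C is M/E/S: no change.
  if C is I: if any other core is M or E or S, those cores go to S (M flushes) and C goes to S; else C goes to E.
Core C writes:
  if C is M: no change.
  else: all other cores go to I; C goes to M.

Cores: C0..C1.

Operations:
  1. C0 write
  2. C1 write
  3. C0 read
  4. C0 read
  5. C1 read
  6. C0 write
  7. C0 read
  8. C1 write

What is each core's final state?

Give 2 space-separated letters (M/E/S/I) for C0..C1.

Answer: I M

Derivation:
Op 1: C0 write [C0 write: invalidate none -> C0=M] -> [M,I]
Op 2: C1 write [C1 write: invalidate ['C0=M'] -> C1=M] -> [I,M]
Op 3: C0 read [C0 read from I: others=['C1=M'] -> C0=S, others downsized to S] -> [S,S]
Op 4: C0 read [C0 read: already in S, no change] -> [S,S]
Op 5: C1 read [C1 read: already in S, no change] -> [S,S]
Op 6: C0 write [C0 write: invalidate ['C1=S'] -> C0=M] -> [M,I]
Op 7: C0 read [C0 read: already in M, no change] -> [M,I]
Op 8: C1 write [C1 write: invalidate ['C0=M'] -> C1=M] -> [I,M]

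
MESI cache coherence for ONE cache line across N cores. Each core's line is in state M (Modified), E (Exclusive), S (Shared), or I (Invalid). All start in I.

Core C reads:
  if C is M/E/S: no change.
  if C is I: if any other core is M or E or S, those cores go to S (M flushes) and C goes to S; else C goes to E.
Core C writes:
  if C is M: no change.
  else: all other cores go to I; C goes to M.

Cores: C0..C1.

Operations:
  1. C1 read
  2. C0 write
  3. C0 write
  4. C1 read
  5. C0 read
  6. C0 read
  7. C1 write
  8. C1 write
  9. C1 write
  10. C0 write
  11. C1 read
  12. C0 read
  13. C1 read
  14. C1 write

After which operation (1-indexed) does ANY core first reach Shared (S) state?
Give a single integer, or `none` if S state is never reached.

Op 1: C1 read [C1 read from I: no other sharers -> C1=E (exclusive)] -> [I,E]
Op 2: C0 write [C0 write: invalidate ['C1=E'] -> C0=M] -> [M,I]
Op 3: C0 write [C0 write: already M (modified), no change] -> [M,I]
Op 4: C1 read [C1 read from I: others=['C0=M'] -> C1=S, others downsized to S] -> [S,S]
  -> First S state at op 4; remaining ops need not be traced.

Answer: 4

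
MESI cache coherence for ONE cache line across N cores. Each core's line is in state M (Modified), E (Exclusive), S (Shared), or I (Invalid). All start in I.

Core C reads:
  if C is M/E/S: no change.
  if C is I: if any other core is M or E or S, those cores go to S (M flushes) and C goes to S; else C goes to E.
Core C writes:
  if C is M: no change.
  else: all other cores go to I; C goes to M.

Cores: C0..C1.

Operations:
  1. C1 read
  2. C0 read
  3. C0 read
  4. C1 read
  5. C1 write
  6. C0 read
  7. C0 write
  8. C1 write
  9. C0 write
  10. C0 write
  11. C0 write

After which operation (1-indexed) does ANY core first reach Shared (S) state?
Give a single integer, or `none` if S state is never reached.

Answer: 2

Derivation:
Op 1: C1 read [C1 read from I: no other sharers -> C1=E (exclusive)] -> [I,E]
Op 2: C0 read [C0 read from I: others=['C1=E'] -> C0=S, others downsized to S] -> [S,S]
  -> First S state at op 2; remaining ops need not be traced.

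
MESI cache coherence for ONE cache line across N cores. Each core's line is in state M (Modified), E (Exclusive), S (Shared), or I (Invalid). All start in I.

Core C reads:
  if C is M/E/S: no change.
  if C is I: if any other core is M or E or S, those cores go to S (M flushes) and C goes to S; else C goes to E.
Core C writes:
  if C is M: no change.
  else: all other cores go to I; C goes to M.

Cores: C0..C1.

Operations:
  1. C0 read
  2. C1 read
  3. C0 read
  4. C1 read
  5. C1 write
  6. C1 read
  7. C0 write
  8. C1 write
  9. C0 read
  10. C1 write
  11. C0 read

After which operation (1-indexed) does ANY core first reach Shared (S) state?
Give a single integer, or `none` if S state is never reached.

Op 1: C0 read [C0 read from I: no other sharers -> C0=E (exclusive)] -> [E,I]
Op 2: C1 read [C1 read from I: others=['C0=E'] -> C1=S, others downsized to S] -> [S,S]
  -> First S state at op 2; remaining ops need not be traced.

Answer: 2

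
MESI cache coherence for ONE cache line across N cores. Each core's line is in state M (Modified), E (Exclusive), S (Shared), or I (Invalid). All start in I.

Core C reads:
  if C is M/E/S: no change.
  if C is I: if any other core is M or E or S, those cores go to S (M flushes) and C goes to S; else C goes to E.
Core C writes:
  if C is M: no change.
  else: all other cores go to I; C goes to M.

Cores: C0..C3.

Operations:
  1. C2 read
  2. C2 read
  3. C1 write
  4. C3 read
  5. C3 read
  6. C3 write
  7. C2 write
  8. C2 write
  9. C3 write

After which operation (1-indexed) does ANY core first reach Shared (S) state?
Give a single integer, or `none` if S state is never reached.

Op 1: C2 read [C2 read from I: no other sharers -> C2=E (exclusive)] -> [I,I,E,I]
Op 2: C2 read [C2 read: already in E, no change] -> [I,I,E,I]
Op 3: C1 write [C1 write: invalidate ['C2=E'] -> C1=M] -> [I,M,I,I]
Op 4: C3 read [C3 read from I: others=['C1=M'] -> C3=S, others downsized to S] -> [I,S,I,S]
  -> First S state at op 4; remaining ops need not be traced.

Answer: 4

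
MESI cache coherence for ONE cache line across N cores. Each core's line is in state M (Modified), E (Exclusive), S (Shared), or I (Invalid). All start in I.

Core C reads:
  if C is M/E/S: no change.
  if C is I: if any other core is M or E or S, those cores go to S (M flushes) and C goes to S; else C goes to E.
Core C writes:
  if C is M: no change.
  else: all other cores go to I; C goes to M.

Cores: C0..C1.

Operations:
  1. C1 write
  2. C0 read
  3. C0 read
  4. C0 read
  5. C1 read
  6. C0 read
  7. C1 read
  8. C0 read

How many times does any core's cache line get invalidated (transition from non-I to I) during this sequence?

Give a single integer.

Op 1: C1 write [C1 write: invalidate none -> C1=M] -> [I,M] (invalidations this op: 0; running total: 0)
Op 2: C0 read [C0 read from I: others=['C1=M'] -> C0=S, others downsized to S] -> [S,S] (invalidations this op: 0; running total: 0)
Op 3: C0 read [C0 read: already in S, no change] -> [S,S] (invalidations this op: 0; running total: 0)
Op 4: C0 read [C0 read: already in S, no change] -> [S,S] (invalidations this op: 0; running total: 0)
Op 5: C1 read [C1 read: already in S, no change] -> [S,S] (invalidations this op: 0; running total: 0)
Op 6: C0 read [C0 read: already in S, no change] -> [S,S] (invalidations this op: 0; running total: 0)
Op 7: C1 read [C1 read: already in S, no change] -> [S,S] (invalidations this op: 0; running total: 0)
Op 8: C0 read [C0 read: already in S, no change] -> [S,S] (invalidations this op: 0; running total: 0)

Answer: 0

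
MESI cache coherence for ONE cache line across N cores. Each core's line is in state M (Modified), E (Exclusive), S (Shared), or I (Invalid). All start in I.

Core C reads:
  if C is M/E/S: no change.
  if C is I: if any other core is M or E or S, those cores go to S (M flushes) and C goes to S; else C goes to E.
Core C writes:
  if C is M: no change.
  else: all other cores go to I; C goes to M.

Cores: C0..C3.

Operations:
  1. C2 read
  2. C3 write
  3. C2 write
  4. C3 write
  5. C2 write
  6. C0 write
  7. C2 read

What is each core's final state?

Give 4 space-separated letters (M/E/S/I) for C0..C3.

Op 1: C2 read [C2 read from I: no other sharers -> C2=E (exclusive)] -> [I,I,E,I]
Op 2: C3 write [C3 write: invalidate ['C2=E'] -> C3=M] -> [I,I,I,M]
Op 3: C2 write [C2 write: invalidate ['C3=M'] -> C2=M] -> [I,I,M,I]
Op 4: C3 write [C3 write: invalidate ['C2=M'] -> C3=M] -> [I,I,I,M]
Op 5: C2 write [C2 write: invalidate ['C3=M'] -> C2=M] -> [I,I,M,I]
Op 6: C0 write [C0 write: invalidate ['C2=M'] -> C0=M] -> [M,I,I,I]
Op 7: C2 read [C2 read from I: others=['C0=M'] -> C2=S, others downsized to S] -> [S,I,S,I]

Answer: S I S I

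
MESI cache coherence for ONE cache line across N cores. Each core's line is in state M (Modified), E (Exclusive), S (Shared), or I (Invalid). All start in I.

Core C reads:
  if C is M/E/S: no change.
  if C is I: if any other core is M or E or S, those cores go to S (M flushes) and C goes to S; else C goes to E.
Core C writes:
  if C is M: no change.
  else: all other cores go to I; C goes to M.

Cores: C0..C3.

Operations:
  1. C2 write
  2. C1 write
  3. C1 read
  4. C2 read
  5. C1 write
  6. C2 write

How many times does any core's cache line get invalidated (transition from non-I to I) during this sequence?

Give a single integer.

Answer: 3

Derivation:
Op 1: C2 write [C2 write: invalidate none -> C2=M] -> [I,I,M,I] (invalidations this op: 0; running total: 0)
Op 2: C1 write [C1 write: invalidate ['C2=M'] -> C1=M] -> [I,M,I,I] (invalidations this op: 1; running total: 1)
Op 3: C1 read [C1 read: already in M, no change] -> [I,M,I,I] (invalidations this op: 0; running total: 1)
Op 4: C2 read [C2 read from I: others=['C1=M'] -> C2=S, others downsized to S] -> [I,S,S,I] (invalidations this op: 0; running total: 1)
Op 5: C1 write [C1 write: invalidate ['C2=S'] -> C1=M] -> [I,M,I,I] (invalidations this op: 1; running total: 2)
Op 6: C2 write [C2 write: invalidate ['C1=M'] -> C2=M] -> [I,I,M,I] (invalidations this op: 1; running total: 3)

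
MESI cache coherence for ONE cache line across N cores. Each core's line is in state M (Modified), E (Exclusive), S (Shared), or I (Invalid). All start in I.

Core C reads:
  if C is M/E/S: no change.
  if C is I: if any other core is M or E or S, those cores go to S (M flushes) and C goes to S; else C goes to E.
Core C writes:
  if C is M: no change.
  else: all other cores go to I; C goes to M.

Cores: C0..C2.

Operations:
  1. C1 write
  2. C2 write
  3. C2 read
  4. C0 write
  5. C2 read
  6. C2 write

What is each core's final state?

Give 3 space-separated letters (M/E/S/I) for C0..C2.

Op 1: C1 write [C1 write: invalidate none -> C1=M] -> [I,M,I]
Op 2: C2 write [C2 write: invalidate ['C1=M'] -> C2=M] -> [I,I,M]
Op 3: C2 read [C2 read: already in M, no change] -> [I,I,M]
Op 4: C0 write [C0 write: invalidate ['C2=M'] -> C0=M] -> [M,I,I]
Op 5: C2 read [C2 read from I: others=['C0=M'] -> C2=S, others downsized to S] -> [S,I,S]
Op 6: C2 write [C2 write: invalidate ['C0=S'] -> C2=M] -> [I,I,M]

Answer: I I M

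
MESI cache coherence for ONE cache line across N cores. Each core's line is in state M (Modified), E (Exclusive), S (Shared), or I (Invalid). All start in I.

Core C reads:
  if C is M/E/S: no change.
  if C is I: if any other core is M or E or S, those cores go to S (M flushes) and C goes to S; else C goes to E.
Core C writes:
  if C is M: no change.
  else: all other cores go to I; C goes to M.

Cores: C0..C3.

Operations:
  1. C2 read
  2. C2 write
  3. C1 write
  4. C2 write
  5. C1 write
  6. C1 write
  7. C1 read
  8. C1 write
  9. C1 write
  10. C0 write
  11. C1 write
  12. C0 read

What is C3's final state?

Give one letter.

Answer: I

Derivation:
Op 1: C2 read [C2 read from I: no other sharers -> C2=E (exclusive)] -> [I,I,E,I]
Op 2: C2 write [C2 write: invalidate none -> C2=M] -> [I,I,M,I]
Op 3: C1 write [C1 write: invalidate ['C2=M'] -> C1=M] -> [I,M,I,I]
Op 4: C2 write [C2 write: invalidate ['C1=M'] -> C2=M] -> [I,I,M,I]
Op 5: C1 write [C1 write: invalidate ['C2=M'] -> C1=M] -> [I,M,I,I]
Op 6: C1 write [C1 write: already M (modified), no change] -> [I,M,I,I]
Op 7: C1 read [C1 read: already in M, no change] -> [I,M,I,I]
Op 8: C1 write [C1 write: already M (modified), no change] -> [I,M,I,I]
Op 9: C1 write [C1 write: already M (modified), no change] -> [I,M,I,I]
Op 10: C0 write [C0 write: invalidate ['C1=M'] -> C0=M] -> [M,I,I,I]
Op 11: C1 write [C1 write: invalidate ['C0=M'] -> C1=M] -> [I,M,I,I]
Op 12: C0 read [C0 read from I: others=['C1=M'] -> C0=S, others downsized to S] -> [S,S,I,I]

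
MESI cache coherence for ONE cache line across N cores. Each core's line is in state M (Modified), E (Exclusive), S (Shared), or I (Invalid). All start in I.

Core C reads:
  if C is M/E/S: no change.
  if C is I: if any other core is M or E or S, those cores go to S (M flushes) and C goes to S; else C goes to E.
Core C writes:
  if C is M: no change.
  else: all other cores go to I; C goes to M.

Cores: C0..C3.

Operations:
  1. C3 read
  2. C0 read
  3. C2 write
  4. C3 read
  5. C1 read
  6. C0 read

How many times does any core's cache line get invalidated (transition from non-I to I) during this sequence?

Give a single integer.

Op 1: C3 read [C3 read from I: no other sharers -> C3=E (exclusive)] -> [I,I,I,E] (invalidations this op: 0; running total: 0)
Op 2: C0 read [C0 read from I: others=['C3=E'] -> C0=S, others downsized to S] -> [S,I,I,S] (invalidations this op: 0; running total: 0)
Op 3: C2 write [C2 write: invalidate ['C0=S', 'C3=S'] -> C2=M] -> [I,I,M,I] (invalidations this op: 2; running total: 2)
Op 4: C3 read [C3 read from I: others=['C2=M'] -> C3=S, others downsized to S] -> [I,I,S,S] (invalidations this op: 0; running total: 2)
Op 5: C1 read [C1 read from I: others=['C2=S', 'C3=S'] -> C1=S, others downsized to S] -> [I,S,S,S] (invalidations this op: 0; running total: 2)
Op 6: C0 read [C0 read from I: others=['C1=S', 'C2=S', 'C3=S'] -> C0=S, others downsized to S] -> [S,S,S,S] (invalidations this op: 0; running total: 2)

Answer: 2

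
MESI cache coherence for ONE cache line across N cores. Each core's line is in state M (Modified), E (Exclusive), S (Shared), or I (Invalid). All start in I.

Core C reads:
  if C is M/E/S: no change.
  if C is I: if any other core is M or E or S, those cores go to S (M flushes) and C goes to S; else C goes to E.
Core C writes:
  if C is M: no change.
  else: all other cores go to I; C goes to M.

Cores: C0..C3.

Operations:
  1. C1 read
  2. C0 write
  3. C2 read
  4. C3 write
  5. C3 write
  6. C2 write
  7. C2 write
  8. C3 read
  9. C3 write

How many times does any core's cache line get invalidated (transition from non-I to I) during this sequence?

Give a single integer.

Answer: 5

Derivation:
Op 1: C1 read [C1 read from I: no other sharers -> C1=E (exclusive)] -> [I,E,I,I] (invalidations this op: 0; running total: 0)
Op 2: C0 write [C0 write: invalidate ['C1=E'] -> C0=M] -> [M,I,I,I] (invalidations this op: 1; running total: 1)
Op 3: C2 read [C2 read from I: others=['C0=M'] -> C2=S, others downsized to S] -> [S,I,S,I] (invalidations this op: 0; running total: 1)
Op 4: C3 write [C3 write: invalidate ['C0=S', 'C2=S'] -> C3=M] -> [I,I,I,M] (invalidations this op: 2; running total: 3)
Op 5: C3 write [C3 write: already M (modified), no change] -> [I,I,I,M] (invalidations this op: 0; running total: 3)
Op 6: C2 write [C2 write: invalidate ['C3=M'] -> C2=M] -> [I,I,M,I] (invalidations this op: 1; running total: 4)
Op 7: C2 write [C2 write: already M (modified), no change] -> [I,I,M,I] (invalidations this op: 0; running total: 4)
Op 8: C3 read [C3 read from I: others=['C2=M'] -> C3=S, others downsized to S] -> [I,I,S,S] (invalidations this op: 0; running total: 4)
Op 9: C3 write [C3 write: invalidate ['C2=S'] -> C3=M] -> [I,I,I,M] (invalidations this op: 1; running total: 5)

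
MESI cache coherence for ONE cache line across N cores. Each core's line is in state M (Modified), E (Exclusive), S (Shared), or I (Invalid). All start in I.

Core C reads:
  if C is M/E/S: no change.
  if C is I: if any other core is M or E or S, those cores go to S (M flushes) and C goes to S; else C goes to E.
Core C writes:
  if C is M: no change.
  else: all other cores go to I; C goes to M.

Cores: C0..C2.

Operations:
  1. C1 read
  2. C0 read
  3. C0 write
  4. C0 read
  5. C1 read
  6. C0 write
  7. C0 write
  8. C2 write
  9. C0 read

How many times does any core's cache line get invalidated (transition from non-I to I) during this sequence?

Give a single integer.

Answer: 3

Derivation:
Op 1: C1 read [C1 read from I: no other sharers -> C1=E (exclusive)] -> [I,E,I] (invalidations this op: 0; running total: 0)
Op 2: C0 read [C0 read from I: others=['C1=E'] -> C0=S, others downsized to S] -> [S,S,I] (invalidations this op: 0; running total: 0)
Op 3: C0 write [C0 write: invalidate ['C1=S'] -> C0=M] -> [M,I,I] (invalidations this op: 1; running total: 1)
Op 4: C0 read [C0 read: already in M, no change] -> [M,I,I] (invalidations this op: 0; running total: 1)
Op 5: C1 read [C1 read from I: others=['C0=M'] -> C1=S, others downsized to S] -> [S,S,I] (invalidations this op: 0; running total: 1)
Op 6: C0 write [C0 write: invalidate ['C1=S'] -> C0=M] -> [M,I,I] (invalidations this op: 1; running total: 2)
Op 7: C0 write [C0 write: already M (modified), no change] -> [M,I,I] (invalidations this op: 0; running total: 2)
Op 8: C2 write [C2 write: invalidate ['C0=M'] -> C2=M] -> [I,I,M] (invalidations this op: 1; running total: 3)
Op 9: C0 read [C0 read from I: others=['C2=M'] -> C0=S, others downsized to S] -> [S,I,S] (invalidations this op: 0; running total: 3)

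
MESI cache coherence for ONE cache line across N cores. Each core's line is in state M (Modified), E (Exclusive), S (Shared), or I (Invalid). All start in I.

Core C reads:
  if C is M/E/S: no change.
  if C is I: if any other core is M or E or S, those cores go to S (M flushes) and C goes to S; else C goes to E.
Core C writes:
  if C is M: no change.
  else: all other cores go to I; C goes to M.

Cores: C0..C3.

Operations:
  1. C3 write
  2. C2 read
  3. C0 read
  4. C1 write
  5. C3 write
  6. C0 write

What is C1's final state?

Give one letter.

Op 1: C3 write [C3 write: invalidate none -> C3=M] -> [I,I,I,M]
Op 2: C2 read [C2 read from I: others=['C3=M'] -> C2=S, others downsized to S] -> [I,I,S,S]
Op 3: C0 read [C0 read from I: others=['C2=S', 'C3=S'] -> C0=S, others downsized to S] -> [S,I,S,S]
Op 4: C1 write [C1 write: invalidate ['C0=S', 'C2=S', 'C3=S'] -> C1=M] -> [I,M,I,I]
Op 5: C3 write [C3 write: invalidate ['C1=M'] -> C3=M] -> [I,I,I,M]
Op 6: C0 write [C0 write: invalidate ['C3=M'] -> C0=M] -> [M,I,I,I]

Answer: I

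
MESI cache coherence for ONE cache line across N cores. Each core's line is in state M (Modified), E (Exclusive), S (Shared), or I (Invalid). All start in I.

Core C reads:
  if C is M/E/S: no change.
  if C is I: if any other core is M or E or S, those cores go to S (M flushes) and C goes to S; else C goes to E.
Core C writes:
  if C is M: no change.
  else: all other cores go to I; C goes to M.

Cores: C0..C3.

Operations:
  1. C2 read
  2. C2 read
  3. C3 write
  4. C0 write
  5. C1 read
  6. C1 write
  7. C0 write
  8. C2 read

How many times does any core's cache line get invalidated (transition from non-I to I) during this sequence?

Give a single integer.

Answer: 4

Derivation:
Op 1: C2 read [C2 read from I: no other sharers -> C2=E (exclusive)] -> [I,I,E,I] (invalidations this op: 0; running total: 0)
Op 2: C2 read [C2 read: already in E, no change] -> [I,I,E,I] (invalidations this op: 0; running total: 0)
Op 3: C3 write [C3 write: invalidate ['C2=E'] -> C3=M] -> [I,I,I,M] (invalidations this op: 1; running total: 1)
Op 4: C0 write [C0 write: invalidate ['C3=M'] -> C0=M] -> [M,I,I,I] (invalidations this op: 1; running total: 2)
Op 5: C1 read [C1 read from I: others=['C0=M'] -> C1=S, others downsized to S] -> [S,S,I,I] (invalidations this op: 0; running total: 2)
Op 6: C1 write [C1 write: invalidate ['C0=S'] -> C1=M] -> [I,M,I,I] (invalidations this op: 1; running total: 3)
Op 7: C0 write [C0 write: invalidate ['C1=M'] -> C0=M] -> [M,I,I,I] (invalidations this op: 1; running total: 4)
Op 8: C2 read [C2 read from I: others=['C0=M'] -> C2=S, others downsized to S] -> [S,I,S,I] (invalidations this op: 0; running total: 4)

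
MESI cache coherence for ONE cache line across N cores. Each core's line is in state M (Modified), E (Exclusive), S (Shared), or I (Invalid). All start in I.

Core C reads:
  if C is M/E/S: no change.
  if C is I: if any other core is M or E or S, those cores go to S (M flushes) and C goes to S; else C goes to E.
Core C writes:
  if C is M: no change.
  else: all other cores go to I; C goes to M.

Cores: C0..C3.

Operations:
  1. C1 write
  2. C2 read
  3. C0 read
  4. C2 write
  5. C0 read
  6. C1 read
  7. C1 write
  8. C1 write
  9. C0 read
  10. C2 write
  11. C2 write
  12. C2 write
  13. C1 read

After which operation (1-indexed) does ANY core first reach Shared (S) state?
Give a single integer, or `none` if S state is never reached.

Answer: 2

Derivation:
Op 1: C1 write [C1 write: invalidate none -> C1=M] -> [I,M,I,I]
Op 2: C2 read [C2 read from I: others=['C1=M'] -> C2=S, others downsized to S] -> [I,S,S,I]
  -> First S state at op 2; remaining ops need not be traced.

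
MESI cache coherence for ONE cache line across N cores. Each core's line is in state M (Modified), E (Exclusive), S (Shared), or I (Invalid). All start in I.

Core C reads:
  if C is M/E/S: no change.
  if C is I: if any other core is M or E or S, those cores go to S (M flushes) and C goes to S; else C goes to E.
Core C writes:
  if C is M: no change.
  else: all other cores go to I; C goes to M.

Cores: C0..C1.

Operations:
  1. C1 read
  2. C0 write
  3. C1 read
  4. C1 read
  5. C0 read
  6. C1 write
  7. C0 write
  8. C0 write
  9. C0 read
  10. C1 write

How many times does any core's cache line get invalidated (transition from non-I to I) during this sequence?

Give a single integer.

Answer: 4

Derivation:
Op 1: C1 read [C1 read from I: no other sharers -> C1=E (exclusive)] -> [I,E] (invalidations this op: 0; running total: 0)
Op 2: C0 write [C0 write: invalidate ['C1=E'] -> C0=M] -> [M,I] (invalidations this op: 1; running total: 1)
Op 3: C1 read [C1 read from I: others=['C0=M'] -> C1=S, others downsized to S] -> [S,S] (invalidations this op: 0; running total: 1)
Op 4: C1 read [C1 read: already in S, no change] -> [S,S] (invalidations this op: 0; running total: 1)
Op 5: C0 read [C0 read: already in S, no change] -> [S,S] (invalidations this op: 0; running total: 1)
Op 6: C1 write [C1 write: invalidate ['C0=S'] -> C1=M] -> [I,M] (invalidations this op: 1; running total: 2)
Op 7: C0 write [C0 write: invalidate ['C1=M'] -> C0=M] -> [M,I] (invalidations this op: 1; running total: 3)
Op 8: C0 write [C0 write: already M (modified), no change] -> [M,I] (invalidations this op: 0; running total: 3)
Op 9: C0 read [C0 read: already in M, no change] -> [M,I] (invalidations this op: 0; running total: 3)
Op 10: C1 write [C1 write: invalidate ['C0=M'] -> C1=M] -> [I,M] (invalidations this op: 1; running total: 4)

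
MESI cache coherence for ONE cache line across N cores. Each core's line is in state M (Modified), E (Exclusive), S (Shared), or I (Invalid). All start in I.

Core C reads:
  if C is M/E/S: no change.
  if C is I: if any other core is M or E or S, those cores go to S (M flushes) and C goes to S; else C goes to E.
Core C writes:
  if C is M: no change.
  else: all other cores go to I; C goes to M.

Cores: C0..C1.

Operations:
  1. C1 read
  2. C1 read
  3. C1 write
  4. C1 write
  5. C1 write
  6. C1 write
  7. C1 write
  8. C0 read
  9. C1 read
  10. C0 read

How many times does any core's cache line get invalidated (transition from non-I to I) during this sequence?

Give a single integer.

Op 1: C1 read [C1 read from I: no other sharers -> C1=E (exclusive)] -> [I,E] (invalidations this op: 0; running total: 0)
Op 2: C1 read [C1 read: already in E, no change] -> [I,E] (invalidations this op: 0; running total: 0)
Op 3: C1 write [C1 write: invalidate none -> C1=M] -> [I,M] (invalidations this op: 0; running total: 0)
Op 4: C1 write [C1 write: already M (modified), no change] -> [I,M] (invalidations this op: 0; running total: 0)
Op 5: C1 write [C1 write: already M (modified), no change] -> [I,M] (invalidations this op: 0; running total: 0)
Op 6: C1 write [C1 write: already M (modified), no change] -> [I,M] (invalidations this op: 0; running total: 0)
Op 7: C1 write [C1 write: already M (modified), no change] -> [I,M] (invalidations this op: 0; running total: 0)
Op 8: C0 read [C0 read from I: others=['C1=M'] -> C0=S, others downsized to S] -> [S,S] (invalidations this op: 0; running total: 0)
Op 9: C1 read [C1 read: already in S, no change] -> [S,S] (invalidations this op: 0; running total: 0)
Op 10: C0 read [C0 read: already in S, no change] -> [S,S] (invalidations this op: 0; running total: 0)

Answer: 0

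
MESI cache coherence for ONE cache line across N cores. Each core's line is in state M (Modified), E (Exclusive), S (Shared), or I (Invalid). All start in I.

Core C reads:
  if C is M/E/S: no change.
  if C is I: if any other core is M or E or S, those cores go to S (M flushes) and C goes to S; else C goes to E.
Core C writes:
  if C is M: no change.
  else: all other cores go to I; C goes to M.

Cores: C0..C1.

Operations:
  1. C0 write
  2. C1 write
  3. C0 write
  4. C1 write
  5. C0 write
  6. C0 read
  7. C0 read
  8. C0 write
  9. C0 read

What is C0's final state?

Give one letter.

Op 1: C0 write [C0 write: invalidate none -> C0=M] -> [M,I]
Op 2: C1 write [C1 write: invalidate ['C0=M'] -> C1=M] -> [I,M]
Op 3: C0 write [C0 write: invalidate ['C1=M'] -> C0=M] -> [M,I]
Op 4: C1 write [C1 write: invalidate ['C0=M'] -> C1=M] -> [I,M]
Op 5: C0 write [C0 write: invalidate ['C1=M'] -> C0=M] -> [M,I]
Op 6: C0 read [C0 read: already in M, no change] -> [M,I]
Op 7: C0 read [C0 read: already in M, no change] -> [M,I]
Op 8: C0 write [C0 write: already M (modified), no change] -> [M,I]
Op 9: C0 read [C0 read: already in M, no change] -> [M,I]

Answer: M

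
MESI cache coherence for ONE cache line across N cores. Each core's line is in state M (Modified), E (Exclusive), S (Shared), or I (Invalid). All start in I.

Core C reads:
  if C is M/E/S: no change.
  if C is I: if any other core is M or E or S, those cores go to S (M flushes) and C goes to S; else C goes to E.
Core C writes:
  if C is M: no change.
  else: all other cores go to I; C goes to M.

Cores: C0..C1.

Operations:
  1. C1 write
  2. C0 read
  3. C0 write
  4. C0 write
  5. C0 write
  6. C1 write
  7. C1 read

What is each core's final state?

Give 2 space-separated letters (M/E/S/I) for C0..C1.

Op 1: C1 write [C1 write: invalidate none -> C1=M] -> [I,M]
Op 2: C0 read [C0 read from I: others=['C1=M'] -> C0=S, others downsized to S] -> [S,S]
Op 3: C0 write [C0 write: invalidate ['C1=S'] -> C0=M] -> [M,I]
Op 4: C0 write [C0 write: already M (modified), no change] -> [M,I]
Op 5: C0 write [C0 write: already M (modified), no change] -> [M,I]
Op 6: C1 write [C1 write: invalidate ['C0=M'] -> C1=M] -> [I,M]
Op 7: C1 read [C1 read: already in M, no change] -> [I,M]

Answer: I M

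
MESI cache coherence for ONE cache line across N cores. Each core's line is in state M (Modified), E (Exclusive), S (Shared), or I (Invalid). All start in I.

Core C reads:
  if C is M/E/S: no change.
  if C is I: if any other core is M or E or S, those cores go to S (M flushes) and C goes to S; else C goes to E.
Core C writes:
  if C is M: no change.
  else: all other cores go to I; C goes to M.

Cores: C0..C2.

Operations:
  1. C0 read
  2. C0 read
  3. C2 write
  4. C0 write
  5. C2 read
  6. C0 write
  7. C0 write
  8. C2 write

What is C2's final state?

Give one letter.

Op 1: C0 read [C0 read from I: no other sharers -> C0=E (exclusive)] -> [E,I,I]
Op 2: C0 read [C0 read: already in E, no change] -> [E,I,I]
Op 3: C2 write [C2 write: invalidate ['C0=E'] -> C2=M] -> [I,I,M]
Op 4: C0 write [C0 write: invalidate ['C2=M'] -> C0=M] -> [M,I,I]
Op 5: C2 read [C2 read from I: others=['C0=M'] -> C2=S, others downsized to S] -> [S,I,S]
Op 6: C0 write [C0 write: invalidate ['C2=S'] -> C0=M] -> [M,I,I]
Op 7: C0 write [C0 write: already M (modified), no change] -> [M,I,I]
Op 8: C2 write [C2 write: invalidate ['C0=M'] -> C2=M] -> [I,I,M]

Answer: M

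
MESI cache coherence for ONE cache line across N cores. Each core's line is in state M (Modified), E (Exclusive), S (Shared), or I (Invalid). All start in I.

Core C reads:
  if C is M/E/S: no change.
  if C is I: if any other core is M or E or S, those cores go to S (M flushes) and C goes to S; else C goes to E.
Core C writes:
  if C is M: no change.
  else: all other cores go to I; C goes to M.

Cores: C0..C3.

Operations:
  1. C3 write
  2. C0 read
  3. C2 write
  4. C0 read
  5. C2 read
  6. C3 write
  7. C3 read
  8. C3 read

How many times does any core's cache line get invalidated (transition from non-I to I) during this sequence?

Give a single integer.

Answer: 4

Derivation:
Op 1: C3 write [C3 write: invalidate none -> C3=M] -> [I,I,I,M] (invalidations this op: 0; running total: 0)
Op 2: C0 read [C0 read from I: others=['C3=M'] -> C0=S, others downsized to S] -> [S,I,I,S] (invalidations this op: 0; running total: 0)
Op 3: C2 write [C2 write: invalidate ['C0=S', 'C3=S'] -> C2=M] -> [I,I,M,I] (invalidations this op: 2; running total: 2)
Op 4: C0 read [C0 read from I: others=['C2=M'] -> C0=S, others downsized to S] -> [S,I,S,I] (invalidations this op: 0; running total: 2)
Op 5: C2 read [C2 read: already in S, no change] -> [S,I,S,I] (invalidations this op: 0; running total: 2)
Op 6: C3 write [C3 write: invalidate ['C0=S', 'C2=S'] -> C3=M] -> [I,I,I,M] (invalidations this op: 2; running total: 4)
Op 7: C3 read [C3 read: already in M, no change] -> [I,I,I,M] (invalidations this op: 0; running total: 4)
Op 8: C3 read [C3 read: already in M, no change] -> [I,I,I,M] (invalidations this op: 0; running total: 4)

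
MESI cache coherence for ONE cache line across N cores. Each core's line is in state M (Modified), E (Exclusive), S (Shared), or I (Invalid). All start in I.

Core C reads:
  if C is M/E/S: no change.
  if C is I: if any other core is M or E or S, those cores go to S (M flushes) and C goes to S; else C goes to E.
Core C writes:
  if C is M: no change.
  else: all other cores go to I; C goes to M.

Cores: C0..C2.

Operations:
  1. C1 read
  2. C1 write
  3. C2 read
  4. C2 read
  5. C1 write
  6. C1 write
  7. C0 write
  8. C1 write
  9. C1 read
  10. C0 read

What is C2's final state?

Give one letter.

Op 1: C1 read [C1 read from I: no other sharers -> C1=E (exclusive)] -> [I,E,I]
Op 2: C1 write [C1 write: invalidate none -> C1=M] -> [I,M,I]
Op 3: C2 read [C2 read from I: others=['C1=M'] -> C2=S, others downsized to S] -> [I,S,S]
Op 4: C2 read [C2 read: already in S, no change] -> [I,S,S]
Op 5: C1 write [C1 write: invalidate ['C2=S'] -> C1=M] -> [I,M,I]
Op 6: C1 write [C1 write: already M (modified), no change] -> [I,M,I]
Op 7: C0 write [C0 write: invalidate ['C1=M'] -> C0=M] -> [M,I,I]
Op 8: C1 write [C1 write: invalidate ['C0=M'] -> C1=M] -> [I,M,I]
Op 9: C1 read [C1 read: already in M, no change] -> [I,M,I]
Op 10: C0 read [C0 read from I: others=['C1=M'] -> C0=S, others downsized to S] -> [S,S,I]

Answer: I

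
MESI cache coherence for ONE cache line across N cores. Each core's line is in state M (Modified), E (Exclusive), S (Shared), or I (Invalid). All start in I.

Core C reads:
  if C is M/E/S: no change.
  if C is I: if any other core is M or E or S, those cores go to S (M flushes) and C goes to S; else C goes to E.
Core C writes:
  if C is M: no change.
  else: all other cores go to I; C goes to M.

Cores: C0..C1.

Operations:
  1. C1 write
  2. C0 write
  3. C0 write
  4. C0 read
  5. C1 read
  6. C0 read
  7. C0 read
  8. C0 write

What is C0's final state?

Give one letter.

Answer: M

Derivation:
Op 1: C1 write [C1 write: invalidate none -> C1=M] -> [I,M]
Op 2: C0 write [C0 write: invalidate ['C1=M'] -> C0=M] -> [M,I]
Op 3: C0 write [C0 write: already M (modified), no change] -> [M,I]
Op 4: C0 read [C0 read: already in M, no change] -> [M,I]
Op 5: C1 read [C1 read from I: others=['C0=M'] -> C1=S, others downsized to S] -> [S,S]
Op 6: C0 read [C0 read: already in S, no change] -> [S,S]
Op 7: C0 read [C0 read: already in S, no change] -> [S,S]
Op 8: C0 write [C0 write: invalidate ['C1=S'] -> C0=M] -> [M,I]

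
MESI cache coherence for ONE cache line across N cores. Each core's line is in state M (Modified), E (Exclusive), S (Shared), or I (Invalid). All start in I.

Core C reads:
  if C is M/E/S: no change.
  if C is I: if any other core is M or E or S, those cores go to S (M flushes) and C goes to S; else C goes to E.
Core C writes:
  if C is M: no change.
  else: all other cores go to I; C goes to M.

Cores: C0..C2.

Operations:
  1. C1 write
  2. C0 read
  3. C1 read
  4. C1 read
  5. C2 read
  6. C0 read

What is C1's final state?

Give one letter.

Answer: S

Derivation:
Op 1: C1 write [C1 write: invalidate none -> C1=M] -> [I,M,I]
Op 2: C0 read [C0 read from I: others=['C1=M'] -> C0=S, others downsized to S] -> [S,S,I]
Op 3: C1 read [C1 read: already in S, no change] -> [S,S,I]
Op 4: C1 read [C1 read: already in S, no change] -> [S,S,I]
Op 5: C2 read [C2 read from I: others=['C0=S', 'C1=S'] -> C2=S, others downsized to S] -> [S,S,S]
Op 6: C0 read [C0 read: already in S, no change] -> [S,S,S]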